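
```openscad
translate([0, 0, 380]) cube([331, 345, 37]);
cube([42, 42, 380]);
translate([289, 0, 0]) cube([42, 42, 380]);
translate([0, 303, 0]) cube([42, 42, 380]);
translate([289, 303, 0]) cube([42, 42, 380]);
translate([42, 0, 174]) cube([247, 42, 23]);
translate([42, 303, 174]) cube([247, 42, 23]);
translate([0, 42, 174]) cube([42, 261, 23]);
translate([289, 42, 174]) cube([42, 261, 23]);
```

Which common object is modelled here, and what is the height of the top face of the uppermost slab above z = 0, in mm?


A stool. The seat height is 417 mm.

A 331×345×37 slab at z = 380 on four corner posts — a stool. The seat top is 380 + 37 = 417 mm.


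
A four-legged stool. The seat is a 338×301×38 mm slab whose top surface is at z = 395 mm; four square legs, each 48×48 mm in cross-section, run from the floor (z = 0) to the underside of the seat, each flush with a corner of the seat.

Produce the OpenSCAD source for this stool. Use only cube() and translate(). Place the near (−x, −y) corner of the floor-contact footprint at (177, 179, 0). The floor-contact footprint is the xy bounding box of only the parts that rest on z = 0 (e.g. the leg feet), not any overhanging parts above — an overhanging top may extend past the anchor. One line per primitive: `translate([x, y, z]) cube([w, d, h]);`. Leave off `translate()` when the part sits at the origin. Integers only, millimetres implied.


// leg_h = 395 - 38 = 357
translate([177, 179, 357]) cube([338, 301, 38]);
translate([177, 179, 0]) cube([48, 48, 357]);
translate([467, 179, 0]) cube([48, 48, 357]);
translate([177, 432, 0]) cube([48, 48, 357]);
translate([467, 432, 0]) cube([48, 48, 357]);


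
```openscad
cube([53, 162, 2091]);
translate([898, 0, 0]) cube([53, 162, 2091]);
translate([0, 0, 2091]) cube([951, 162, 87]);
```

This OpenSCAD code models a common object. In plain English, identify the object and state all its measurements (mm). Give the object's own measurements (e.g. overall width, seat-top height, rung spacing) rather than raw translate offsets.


A door frame. The clear opening is 845 mm wide and 2091 mm high. Two 53 mm wide jambs, 162 mm deep, stand either side of the opening from the floor to the top of the opening. A 87 mm thick head sits across the top of both jambs, spanning the full outside width of the frame.


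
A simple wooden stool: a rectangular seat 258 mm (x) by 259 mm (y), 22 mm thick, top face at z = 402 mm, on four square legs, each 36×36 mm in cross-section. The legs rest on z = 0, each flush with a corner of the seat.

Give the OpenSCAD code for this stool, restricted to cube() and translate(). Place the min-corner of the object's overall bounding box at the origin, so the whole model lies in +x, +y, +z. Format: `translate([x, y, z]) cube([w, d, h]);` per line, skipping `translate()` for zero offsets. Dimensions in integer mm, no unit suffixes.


// leg_h = 402 - 22 = 380
translate([0, 0, 380]) cube([258, 259, 22]);
cube([36, 36, 380]);
translate([222, 0, 0]) cube([36, 36, 380]);
translate([0, 223, 0]) cube([36, 36, 380]);
translate([222, 223, 0]) cube([36, 36, 380]);


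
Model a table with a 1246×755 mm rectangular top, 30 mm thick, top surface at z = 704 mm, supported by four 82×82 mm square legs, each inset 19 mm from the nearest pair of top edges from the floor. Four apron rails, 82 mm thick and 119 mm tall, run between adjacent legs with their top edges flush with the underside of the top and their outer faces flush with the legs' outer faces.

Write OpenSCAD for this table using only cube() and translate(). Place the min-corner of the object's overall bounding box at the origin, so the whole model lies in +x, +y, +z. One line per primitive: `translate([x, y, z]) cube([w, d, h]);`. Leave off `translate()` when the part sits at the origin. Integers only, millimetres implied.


translate([0, 0, 674]) cube([1246, 755, 30]);
translate([19, 19, 0]) cube([82, 82, 674]);
translate([1145, 19, 0]) cube([82, 82, 674]);
translate([19, 654, 0]) cube([82, 82, 674]);
translate([1145, 654, 0]) cube([82, 82, 674]);
translate([101, 19, 555]) cube([1044, 82, 119]);
translate([101, 654, 555]) cube([1044, 82, 119]);
translate([19, 101, 555]) cube([82, 553, 119]);
translate([1145, 101, 555]) cube([82, 553, 119]);


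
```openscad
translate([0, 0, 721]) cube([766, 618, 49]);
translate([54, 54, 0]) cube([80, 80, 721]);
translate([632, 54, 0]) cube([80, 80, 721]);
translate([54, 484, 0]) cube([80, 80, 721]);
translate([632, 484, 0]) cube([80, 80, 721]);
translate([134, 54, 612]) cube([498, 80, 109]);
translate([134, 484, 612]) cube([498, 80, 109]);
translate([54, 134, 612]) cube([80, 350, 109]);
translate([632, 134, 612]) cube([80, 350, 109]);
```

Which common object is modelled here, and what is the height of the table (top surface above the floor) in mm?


A table. The table height is 770 mm.

A 766×618×49 slab sits at z = 721 on four 80 mm square posts — a table. The top surface is at 721 + 49 = 770 mm.


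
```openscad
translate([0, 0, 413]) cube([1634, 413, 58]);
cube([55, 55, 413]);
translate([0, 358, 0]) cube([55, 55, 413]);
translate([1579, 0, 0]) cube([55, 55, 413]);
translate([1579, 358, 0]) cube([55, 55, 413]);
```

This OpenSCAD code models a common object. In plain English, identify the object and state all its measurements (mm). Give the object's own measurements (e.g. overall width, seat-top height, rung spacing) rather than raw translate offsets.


A long wooden bench with a 1634 mm (x) × 413 mm (y) seat, 58 mm thick, its top surface 471 mm above the floor. Four 55 mm square legs at the seat corners, flush with the edges, run from z = 0 to the seat underside.


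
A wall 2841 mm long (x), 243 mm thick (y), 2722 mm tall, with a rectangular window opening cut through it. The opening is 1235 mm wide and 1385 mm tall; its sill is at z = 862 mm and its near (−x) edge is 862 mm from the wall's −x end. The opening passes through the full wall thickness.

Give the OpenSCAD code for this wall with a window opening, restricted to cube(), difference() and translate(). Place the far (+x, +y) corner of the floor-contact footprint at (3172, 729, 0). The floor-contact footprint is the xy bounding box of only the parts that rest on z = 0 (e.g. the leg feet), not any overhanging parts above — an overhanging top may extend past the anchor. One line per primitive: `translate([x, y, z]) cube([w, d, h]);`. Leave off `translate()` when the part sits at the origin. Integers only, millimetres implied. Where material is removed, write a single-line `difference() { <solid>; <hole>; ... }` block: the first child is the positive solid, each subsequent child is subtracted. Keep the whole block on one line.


difference() { translate([331, 486, 0]) cube([2841, 243, 2722]); translate([1193, 486, 862]) cube([1235, 243, 1385]); }


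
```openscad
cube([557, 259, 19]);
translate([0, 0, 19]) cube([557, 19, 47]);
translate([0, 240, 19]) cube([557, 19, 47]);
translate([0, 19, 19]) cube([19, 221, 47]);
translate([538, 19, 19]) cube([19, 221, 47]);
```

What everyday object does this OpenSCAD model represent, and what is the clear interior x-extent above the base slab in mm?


An open box. The internal width is 519 mm.

A 557×259 base slab with four walls standing on it — an open box. The base is 557 mm wide and the walls are 19 mm thick, so the internal width is 557 − 2 × 19 = 519 mm.


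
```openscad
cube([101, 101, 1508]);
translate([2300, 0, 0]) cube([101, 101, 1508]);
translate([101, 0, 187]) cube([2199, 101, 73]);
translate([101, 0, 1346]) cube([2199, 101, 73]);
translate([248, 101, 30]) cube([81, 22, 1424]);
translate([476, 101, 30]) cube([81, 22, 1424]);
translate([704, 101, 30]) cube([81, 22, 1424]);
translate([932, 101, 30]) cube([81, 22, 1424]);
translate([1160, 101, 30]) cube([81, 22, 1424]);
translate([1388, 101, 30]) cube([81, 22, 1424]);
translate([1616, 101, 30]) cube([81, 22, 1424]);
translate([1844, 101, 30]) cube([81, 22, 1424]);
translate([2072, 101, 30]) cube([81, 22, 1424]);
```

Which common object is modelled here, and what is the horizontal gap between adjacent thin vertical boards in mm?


A fence section. The picket gap is 147 mm.

Two posts, two rails, 9 pickets — a fence section. Span 2199 mm holds 9 pickets of 81 mm with 10 equal gaps: ⌊(2199 − 9·81) / 10⌋ = 147 mm.


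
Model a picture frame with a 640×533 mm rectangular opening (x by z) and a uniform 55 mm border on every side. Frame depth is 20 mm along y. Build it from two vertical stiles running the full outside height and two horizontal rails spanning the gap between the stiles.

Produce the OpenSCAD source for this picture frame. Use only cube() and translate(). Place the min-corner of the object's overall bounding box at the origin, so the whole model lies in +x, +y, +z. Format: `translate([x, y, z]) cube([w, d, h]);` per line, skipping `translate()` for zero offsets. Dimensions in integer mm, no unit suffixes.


cube([55, 20, 643]);
translate([695, 0, 0]) cube([55, 20, 643]);
translate([55, 0, 0]) cube([640, 20, 55]);
translate([55, 0, 588]) cube([640, 20, 55]);


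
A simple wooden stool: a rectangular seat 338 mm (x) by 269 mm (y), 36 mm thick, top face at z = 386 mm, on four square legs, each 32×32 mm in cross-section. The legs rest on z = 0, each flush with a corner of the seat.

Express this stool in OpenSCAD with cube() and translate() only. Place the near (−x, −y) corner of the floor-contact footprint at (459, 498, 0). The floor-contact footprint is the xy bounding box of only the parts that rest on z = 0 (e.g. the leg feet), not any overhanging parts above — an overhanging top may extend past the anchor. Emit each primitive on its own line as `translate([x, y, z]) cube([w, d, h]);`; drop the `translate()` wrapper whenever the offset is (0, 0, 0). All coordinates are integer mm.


translate([459, 498, 350]) cube([338, 269, 36]);
translate([459, 498, 0]) cube([32, 32, 350]);
translate([765, 498, 0]) cube([32, 32, 350]);
translate([459, 735, 0]) cube([32, 32, 350]);
translate([765, 735, 0]) cube([32, 32, 350]);


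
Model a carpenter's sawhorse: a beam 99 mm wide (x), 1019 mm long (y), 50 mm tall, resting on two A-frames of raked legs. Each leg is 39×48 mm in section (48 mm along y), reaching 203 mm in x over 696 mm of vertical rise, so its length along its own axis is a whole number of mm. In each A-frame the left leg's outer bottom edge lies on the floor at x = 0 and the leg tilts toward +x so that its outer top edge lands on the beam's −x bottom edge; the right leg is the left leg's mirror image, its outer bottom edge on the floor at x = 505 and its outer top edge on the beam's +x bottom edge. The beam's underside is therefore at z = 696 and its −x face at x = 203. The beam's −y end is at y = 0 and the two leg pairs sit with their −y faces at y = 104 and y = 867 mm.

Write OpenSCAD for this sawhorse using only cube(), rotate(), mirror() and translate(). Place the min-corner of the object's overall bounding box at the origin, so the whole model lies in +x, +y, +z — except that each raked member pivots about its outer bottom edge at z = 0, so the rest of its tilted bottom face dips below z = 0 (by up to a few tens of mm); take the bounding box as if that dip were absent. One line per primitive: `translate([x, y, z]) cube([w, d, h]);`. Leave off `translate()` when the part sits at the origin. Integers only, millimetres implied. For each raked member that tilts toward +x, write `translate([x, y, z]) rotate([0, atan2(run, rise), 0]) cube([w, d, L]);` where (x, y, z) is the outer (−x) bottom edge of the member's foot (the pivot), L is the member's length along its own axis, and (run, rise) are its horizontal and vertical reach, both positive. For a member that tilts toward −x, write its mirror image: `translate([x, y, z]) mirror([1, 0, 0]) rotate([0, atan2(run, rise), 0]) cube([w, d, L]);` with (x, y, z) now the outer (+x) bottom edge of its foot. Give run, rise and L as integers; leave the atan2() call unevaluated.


translate([203, 0, 696]) cube([99, 1019, 50]);
translate([0, 104, 0]) rotate([0, atan2(203, 696), 0]) cube([39, 48, 725]);
translate([505, 104, 0]) mirror([1, 0, 0]) rotate([0, atan2(203, 696), 0]) cube([39, 48, 725]);
translate([0, 867, 0]) rotate([0, atan2(203, 696), 0]) cube([39, 48, 725]);
translate([505, 867, 0]) mirror([1, 0, 0]) rotate([0, atan2(203, 696), 0]) cube([39, 48, 725]);


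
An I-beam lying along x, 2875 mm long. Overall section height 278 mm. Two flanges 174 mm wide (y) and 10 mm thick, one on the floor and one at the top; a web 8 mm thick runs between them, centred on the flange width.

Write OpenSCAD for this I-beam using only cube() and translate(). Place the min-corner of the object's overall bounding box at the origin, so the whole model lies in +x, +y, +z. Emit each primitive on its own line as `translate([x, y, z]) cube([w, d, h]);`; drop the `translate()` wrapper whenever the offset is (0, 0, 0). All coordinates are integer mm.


cube([2875, 174, 10]);
translate([0, 83, 10]) cube([2875, 8, 258]);
translate([0, 0, 268]) cube([2875, 174, 10]);


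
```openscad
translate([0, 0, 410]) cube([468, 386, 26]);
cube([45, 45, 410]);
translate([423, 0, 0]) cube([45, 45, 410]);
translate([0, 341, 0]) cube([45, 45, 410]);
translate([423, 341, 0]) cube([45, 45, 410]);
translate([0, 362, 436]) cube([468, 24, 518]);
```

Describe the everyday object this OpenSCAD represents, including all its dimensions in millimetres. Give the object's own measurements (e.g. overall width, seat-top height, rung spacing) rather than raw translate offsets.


A chair. The seat is a 468×386×26 mm slab with its top at z = 436 mm, on four 45×45 mm corner legs (flush with the seat edges, standing on z = 0). A flat backrest 24 mm thick, 518 mm tall, spans the full seat width and rises from the seat top along its +y edge, rear face flush with the rear of the seat.


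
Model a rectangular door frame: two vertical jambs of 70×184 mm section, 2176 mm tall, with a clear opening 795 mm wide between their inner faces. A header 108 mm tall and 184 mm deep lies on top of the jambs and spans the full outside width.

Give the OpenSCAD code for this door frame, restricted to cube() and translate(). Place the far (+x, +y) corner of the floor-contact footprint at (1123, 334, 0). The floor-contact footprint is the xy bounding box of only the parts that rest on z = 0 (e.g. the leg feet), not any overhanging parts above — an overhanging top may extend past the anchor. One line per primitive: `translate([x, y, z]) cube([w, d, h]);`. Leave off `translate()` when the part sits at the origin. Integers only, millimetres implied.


translate([188, 150, 0]) cube([70, 184, 2176]);
translate([1053, 150, 0]) cube([70, 184, 2176]);
translate([188, 150, 2176]) cube([935, 184, 108]);


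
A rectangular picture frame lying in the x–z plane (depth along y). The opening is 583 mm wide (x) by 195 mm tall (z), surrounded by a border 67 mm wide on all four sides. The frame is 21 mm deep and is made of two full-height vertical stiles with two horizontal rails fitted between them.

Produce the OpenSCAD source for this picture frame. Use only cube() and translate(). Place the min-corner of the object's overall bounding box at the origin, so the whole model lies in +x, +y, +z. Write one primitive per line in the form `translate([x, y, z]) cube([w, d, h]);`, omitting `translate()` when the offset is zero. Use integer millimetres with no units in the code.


cube([67, 21, 329]);
translate([650, 0, 0]) cube([67, 21, 329]);
translate([67, 0, 0]) cube([583, 21, 67]);
translate([67, 0, 262]) cube([583, 21, 67]);


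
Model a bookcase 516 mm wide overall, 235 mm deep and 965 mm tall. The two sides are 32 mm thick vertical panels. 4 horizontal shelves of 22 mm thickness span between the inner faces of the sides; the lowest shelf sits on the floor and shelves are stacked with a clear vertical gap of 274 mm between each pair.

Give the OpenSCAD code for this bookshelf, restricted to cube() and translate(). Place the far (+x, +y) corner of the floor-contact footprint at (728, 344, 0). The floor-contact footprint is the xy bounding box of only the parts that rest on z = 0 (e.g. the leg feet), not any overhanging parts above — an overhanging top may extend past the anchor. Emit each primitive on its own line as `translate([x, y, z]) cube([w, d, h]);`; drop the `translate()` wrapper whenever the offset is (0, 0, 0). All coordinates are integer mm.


translate([212, 109, 0]) cube([32, 235, 965]);
translate([696, 109, 0]) cube([32, 235, 965]);
translate([244, 109, 0]) cube([452, 235, 22]);
translate([244, 109, 296]) cube([452, 235, 22]);
translate([244, 109, 592]) cube([452, 235, 22]);
translate([244, 109, 888]) cube([452, 235, 22]);


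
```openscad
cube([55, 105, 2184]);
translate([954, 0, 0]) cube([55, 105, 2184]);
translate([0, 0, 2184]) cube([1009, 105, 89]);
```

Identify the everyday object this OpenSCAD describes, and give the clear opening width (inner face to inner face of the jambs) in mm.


A door frame. The clear opening width is 899 mm.

Two 2184 mm tall posts with a header on top — a door frame. The left jamb is 55 mm wide at x = 0; the right jamb starts at x = 954. The clear opening is 954 − 55 = 899 mm.


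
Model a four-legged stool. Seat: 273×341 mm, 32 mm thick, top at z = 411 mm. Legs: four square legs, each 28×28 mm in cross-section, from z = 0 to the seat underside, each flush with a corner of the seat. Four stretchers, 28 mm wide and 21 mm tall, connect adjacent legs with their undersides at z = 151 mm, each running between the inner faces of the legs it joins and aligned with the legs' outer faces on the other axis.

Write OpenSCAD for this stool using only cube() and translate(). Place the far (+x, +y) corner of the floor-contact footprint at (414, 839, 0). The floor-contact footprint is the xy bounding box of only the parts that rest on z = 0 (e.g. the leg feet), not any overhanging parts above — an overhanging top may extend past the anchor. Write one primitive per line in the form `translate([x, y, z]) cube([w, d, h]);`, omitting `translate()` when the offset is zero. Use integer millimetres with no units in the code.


translate([141, 498, 379]) cube([273, 341, 32]);
translate([141, 498, 0]) cube([28, 28, 379]);
translate([386, 498, 0]) cube([28, 28, 379]);
translate([141, 811, 0]) cube([28, 28, 379]);
translate([386, 811, 0]) cube([28, 28, 379]);
translate([169, 498, 151]) cube([217, 28, 21]);
translate([169, 811, 151]) cube([217, 28, 21]);
translate([141, 526, 151]) cube([28, 285, 21]);
translate([386, 526, 151]) cube([28, 285, 21]);


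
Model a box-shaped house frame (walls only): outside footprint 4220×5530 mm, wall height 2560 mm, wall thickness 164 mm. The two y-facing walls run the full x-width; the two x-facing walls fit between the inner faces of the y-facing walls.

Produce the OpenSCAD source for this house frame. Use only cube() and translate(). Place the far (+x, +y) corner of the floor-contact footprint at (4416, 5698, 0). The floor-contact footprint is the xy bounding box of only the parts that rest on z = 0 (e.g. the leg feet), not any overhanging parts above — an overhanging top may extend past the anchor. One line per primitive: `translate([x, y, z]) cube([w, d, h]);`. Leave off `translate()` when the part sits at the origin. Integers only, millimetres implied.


translate([196, 168, 0]) cube([4220, 164, 2560]);
translate([196, 5534, 0]) cube([4220, 164, 2560]);
translate([196, 332, 0]) cube([164, 5202, 2560]);
translate([4252, 332, 0]) cube([164, 5202, 2560]);


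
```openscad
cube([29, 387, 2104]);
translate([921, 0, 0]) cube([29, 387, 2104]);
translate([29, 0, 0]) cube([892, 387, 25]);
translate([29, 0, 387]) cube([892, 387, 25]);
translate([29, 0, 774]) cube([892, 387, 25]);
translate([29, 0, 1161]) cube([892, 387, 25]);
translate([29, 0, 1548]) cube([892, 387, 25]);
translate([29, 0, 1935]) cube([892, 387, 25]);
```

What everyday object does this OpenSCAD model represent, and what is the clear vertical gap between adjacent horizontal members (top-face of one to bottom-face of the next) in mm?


A bookshelf. The clear shelf gap is 362 mm.

Two tall side panels with 6 horizontal boards between them — a bookshelf. The first two shelf undersides are at z = 0 and z = 387; with shelf thickness 25, the clear gap is 387 − 0 − 25 = 362 mm.


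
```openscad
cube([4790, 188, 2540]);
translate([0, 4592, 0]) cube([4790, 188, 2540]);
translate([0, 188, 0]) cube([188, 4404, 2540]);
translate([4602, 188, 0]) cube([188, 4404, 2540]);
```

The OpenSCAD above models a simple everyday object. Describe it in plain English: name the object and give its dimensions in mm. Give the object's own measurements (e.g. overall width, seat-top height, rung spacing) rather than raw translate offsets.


The wall frame of a small rectangular building: four walls, each 2540 mm tall and 188 mm thick, enclosing a footprint 4790 mm (x) by 4780 mm (y) outside-to-outside, with no floor or roof. The front and back walls (the −y and +y sides) span the full width; the two side walls fit between them.


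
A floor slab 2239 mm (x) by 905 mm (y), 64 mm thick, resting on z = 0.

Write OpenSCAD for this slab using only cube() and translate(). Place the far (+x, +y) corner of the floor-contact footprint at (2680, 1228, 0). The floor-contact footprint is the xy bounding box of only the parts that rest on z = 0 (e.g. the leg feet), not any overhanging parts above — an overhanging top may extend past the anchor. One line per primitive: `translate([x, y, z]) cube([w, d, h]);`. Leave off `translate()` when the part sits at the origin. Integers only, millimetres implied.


translate([441, 323, 0]) cube([2239, 905, 64]);


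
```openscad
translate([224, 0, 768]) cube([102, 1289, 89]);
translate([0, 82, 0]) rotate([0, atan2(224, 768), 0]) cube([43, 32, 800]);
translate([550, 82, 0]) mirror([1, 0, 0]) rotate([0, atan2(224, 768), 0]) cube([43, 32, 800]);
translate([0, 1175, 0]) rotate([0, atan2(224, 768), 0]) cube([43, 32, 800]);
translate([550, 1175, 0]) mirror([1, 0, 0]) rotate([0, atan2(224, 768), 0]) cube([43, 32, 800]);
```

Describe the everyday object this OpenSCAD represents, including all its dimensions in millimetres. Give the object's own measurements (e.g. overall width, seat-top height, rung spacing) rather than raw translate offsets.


A sawhorse. A 102×1289×89 mm beam (x, y, z) sits on two A-frame leg pairs. Each pair is two raked legs of 43×32 mm section (32 mm along y) splaying symmetrically in x. Each leg rises 768 mm vertically over 224 mm of horizontal reach and is 800 mm long along its own axis. Every leg's outer bottom edge rests on the floor and its outer top edge meets a bottom edge of the beam — the left legs (tilting toward +x) meet the beam's −x bottom edge, the right legs (their mirror images, tilting toward −x) meet its +x bottom edge — so the leg tops tuck under the beam, the beam's underside is 768 mm above the floor, and the feet are 550 mm apart outside-to-outside with the beam centred between them. The two leg pairs are set in 82 mm from either end of the beam.


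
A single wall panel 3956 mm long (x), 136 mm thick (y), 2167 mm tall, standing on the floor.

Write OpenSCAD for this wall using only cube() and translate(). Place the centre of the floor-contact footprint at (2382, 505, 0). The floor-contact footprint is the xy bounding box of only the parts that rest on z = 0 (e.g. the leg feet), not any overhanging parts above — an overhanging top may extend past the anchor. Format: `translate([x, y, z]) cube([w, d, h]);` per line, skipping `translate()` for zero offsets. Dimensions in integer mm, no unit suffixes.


translate([404, 437, 0]) cube([3956, 136, 2167]);


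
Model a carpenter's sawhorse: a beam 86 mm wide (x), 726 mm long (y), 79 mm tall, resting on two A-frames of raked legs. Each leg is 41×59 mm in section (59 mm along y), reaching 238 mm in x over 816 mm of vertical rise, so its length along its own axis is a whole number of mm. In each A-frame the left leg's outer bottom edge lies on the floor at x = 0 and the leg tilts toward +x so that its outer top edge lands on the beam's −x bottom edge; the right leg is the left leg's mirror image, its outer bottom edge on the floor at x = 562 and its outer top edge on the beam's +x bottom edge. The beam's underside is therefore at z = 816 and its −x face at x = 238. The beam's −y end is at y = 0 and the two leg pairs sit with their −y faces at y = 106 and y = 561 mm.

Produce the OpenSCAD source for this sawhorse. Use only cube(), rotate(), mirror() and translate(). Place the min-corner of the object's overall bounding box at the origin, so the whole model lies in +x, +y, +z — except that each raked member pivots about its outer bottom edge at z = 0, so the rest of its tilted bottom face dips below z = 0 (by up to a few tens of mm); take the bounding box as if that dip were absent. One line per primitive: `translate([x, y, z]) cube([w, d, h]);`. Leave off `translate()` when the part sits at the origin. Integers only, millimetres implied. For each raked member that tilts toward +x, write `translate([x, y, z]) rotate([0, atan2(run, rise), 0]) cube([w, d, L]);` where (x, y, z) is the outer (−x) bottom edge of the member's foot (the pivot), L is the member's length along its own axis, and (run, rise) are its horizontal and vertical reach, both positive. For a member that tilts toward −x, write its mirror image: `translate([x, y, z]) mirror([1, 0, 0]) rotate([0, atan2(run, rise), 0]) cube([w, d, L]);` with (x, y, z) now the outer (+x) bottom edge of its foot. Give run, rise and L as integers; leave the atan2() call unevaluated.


// leg length = √(238² + 816²) = 850
// right-leg outer foot x = 2·238 + 86 = 562
// beam min-corner = (238, 0, 816)
translate([238, 0, 816]) cube([86, 726, 79]);
translate([0, 106, 0]) rotate([0, atan2(238, 816), 0]) cube([41, 59, 850]);
translate([562, 106, 0]) mirror([1, 0, 0]) rotate([0, atan2(238, 816), 0]) cube([41, 59, 850]);
translate([0, 561, 0]) rotate([0, atan2(238, 816), 0]) cube([41, 59, 850]);
translate([562, 561, 0]) mirror([1, 0, 0]) rotate([0, atan2(238, 816), 0]) cube([41, 59, 850]);


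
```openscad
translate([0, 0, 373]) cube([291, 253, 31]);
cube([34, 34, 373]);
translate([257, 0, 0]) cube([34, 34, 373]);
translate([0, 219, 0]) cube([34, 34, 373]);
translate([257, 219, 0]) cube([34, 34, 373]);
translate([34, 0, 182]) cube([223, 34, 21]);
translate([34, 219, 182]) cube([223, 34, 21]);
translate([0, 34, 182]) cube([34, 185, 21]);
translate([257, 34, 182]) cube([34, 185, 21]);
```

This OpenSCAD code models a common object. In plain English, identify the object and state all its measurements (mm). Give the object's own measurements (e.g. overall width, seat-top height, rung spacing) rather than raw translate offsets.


A four-legged stool. The seat is a 291×253×31 mm slab whose top surface is at z = 404 mm; four square legs, each 34×34 mm in cross-section, run from the floor (z = 0) to the underside of the seat, each flush with a corner of the seat. Four stretchers, 34 mm wide and 21 mm tall, connect adjacent legs with their undersides at z = 182 mm, each running between the inner faces of the legs it joins and aligned with the legs' outer faces on the other axis.


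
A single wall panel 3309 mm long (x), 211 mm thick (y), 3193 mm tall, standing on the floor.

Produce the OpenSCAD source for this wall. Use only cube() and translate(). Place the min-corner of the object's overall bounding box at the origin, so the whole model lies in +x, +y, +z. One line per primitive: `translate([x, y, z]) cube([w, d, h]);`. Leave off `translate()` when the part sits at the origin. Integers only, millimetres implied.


cube([3309, 211, 3193]);


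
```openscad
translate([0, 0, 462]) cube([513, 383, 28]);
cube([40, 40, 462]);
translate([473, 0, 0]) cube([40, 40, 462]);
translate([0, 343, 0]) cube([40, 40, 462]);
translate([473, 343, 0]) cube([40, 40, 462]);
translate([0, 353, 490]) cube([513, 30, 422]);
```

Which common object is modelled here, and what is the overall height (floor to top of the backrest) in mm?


A chair. The overall height is 912 mm.

A slab on four corner posts with a tall panel at the back — a chair. The seat slab sits at z = 462 with thickness 28, and the 422 mm backrest starts at the seat top, so the overall height is 462 + 28 + 422 = 912 mm.


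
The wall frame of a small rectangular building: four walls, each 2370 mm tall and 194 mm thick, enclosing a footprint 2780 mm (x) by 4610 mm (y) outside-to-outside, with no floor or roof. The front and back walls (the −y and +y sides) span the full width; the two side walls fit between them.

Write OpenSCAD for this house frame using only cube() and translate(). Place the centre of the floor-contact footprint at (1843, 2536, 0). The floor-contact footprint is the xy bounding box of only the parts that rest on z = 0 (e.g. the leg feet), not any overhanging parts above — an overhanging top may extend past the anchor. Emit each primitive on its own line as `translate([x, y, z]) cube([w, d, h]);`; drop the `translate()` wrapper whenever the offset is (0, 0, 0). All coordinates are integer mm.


translate([453, 231, 0]) cube([2780, 194, 2370]);
translate([453, 4647, 0]) cube([2780, 194, 2370]);
translate([453, 425, 0]) cube([194, 4222, 2370]);
translate([3039, 425, 0]) cube([194, 4222, 2370]);


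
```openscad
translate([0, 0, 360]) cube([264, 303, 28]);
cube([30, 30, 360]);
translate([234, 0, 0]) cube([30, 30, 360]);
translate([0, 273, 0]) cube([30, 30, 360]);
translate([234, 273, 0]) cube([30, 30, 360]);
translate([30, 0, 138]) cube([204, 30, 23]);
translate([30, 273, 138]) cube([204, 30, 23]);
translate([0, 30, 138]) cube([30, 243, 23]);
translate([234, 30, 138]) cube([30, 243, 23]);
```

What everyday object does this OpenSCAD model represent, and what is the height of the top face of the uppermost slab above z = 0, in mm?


A stool. The seat height is 388 mm.

A 264×303×28 slab at z = 360 on four corner posts — a stool. The seat top is 360 + 28 = 388 mm.


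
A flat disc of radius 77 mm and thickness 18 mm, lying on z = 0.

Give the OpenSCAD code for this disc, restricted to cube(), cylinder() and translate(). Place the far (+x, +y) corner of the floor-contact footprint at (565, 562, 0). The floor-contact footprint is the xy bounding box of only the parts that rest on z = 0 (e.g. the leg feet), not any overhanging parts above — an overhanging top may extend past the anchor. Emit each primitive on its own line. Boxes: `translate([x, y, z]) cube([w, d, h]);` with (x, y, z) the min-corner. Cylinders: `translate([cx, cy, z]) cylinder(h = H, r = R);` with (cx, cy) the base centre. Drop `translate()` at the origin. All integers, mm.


translate([488, 485, 0]) cylinder(h = 18, r = 77);


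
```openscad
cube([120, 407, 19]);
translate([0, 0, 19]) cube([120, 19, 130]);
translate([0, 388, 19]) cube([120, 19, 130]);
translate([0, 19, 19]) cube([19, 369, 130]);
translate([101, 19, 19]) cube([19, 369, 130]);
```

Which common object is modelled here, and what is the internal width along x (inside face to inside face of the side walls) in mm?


An open box. The internal width is 82 mm.

A 120×407 base slab with four walls standing on it — an open box. The base is 120 mm wide and the walls are 19 mm thick, so the internal width is 120 − 2 × 19 = 82 mm.


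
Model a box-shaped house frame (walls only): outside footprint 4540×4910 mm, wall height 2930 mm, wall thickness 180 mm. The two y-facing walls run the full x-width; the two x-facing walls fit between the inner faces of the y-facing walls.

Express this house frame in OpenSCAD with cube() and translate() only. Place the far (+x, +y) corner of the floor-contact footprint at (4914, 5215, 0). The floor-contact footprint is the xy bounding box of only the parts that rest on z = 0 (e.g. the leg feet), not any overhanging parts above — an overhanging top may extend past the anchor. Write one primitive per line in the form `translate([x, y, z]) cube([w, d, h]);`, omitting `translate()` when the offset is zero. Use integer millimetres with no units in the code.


translate([374, 305, 0]) cube([4540, 180, 2930]);
translate([374, 5035, 0]) cube([4540, 180, 2930]);
translate([374, 485, 0]) cube([180, 4550, 2930]);
translate([4734, 485, 0]) cube([180, 4550, 2930]);


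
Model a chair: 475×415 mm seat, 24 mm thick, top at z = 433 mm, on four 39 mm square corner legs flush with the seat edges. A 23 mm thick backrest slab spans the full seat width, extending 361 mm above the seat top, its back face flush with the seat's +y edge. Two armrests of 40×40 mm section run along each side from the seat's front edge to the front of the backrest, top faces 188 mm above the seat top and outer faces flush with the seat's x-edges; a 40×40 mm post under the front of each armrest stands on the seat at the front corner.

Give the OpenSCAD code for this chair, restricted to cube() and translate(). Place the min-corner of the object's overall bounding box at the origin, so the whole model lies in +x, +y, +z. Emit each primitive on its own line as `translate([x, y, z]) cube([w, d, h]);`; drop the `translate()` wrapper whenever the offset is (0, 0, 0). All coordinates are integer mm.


translate([0, 0, 409]) cube([475, 415, 24]);
cube([39, 39, 409]);
translate([436, 0, 0]) cube([39, 39, 409]);
translate([0, 376, 0]) cube([39, 39, 409]);
translate([436, 376, 0]) cube([39, 39, 409]);
translate([0, 392, 433]) cube([475, 23, 361]);
translate([0, 0, 581]) cube([40, 392, 40]);
translate([435, 0, 581]) cube([40, 392, 40]);
translate([0, 0, 433]) cube([40, 40, 148]);
translate([435, 0, 433]) cube([40, 40, 148]);


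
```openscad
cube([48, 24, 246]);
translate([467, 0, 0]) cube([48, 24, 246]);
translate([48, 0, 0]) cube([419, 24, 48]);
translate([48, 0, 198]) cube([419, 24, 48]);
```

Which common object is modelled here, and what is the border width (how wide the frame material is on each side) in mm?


A picture frame. The border width is 48 mm.

Four thin pieces enclosing a rectangular opening — a picture frame. The two full-height stiles are 246 mm tall; the top rail sits at z = 198 and is 48 mm tall, so the border above the opening is 246 − 198 = 48 mm, matching the stile x-width.


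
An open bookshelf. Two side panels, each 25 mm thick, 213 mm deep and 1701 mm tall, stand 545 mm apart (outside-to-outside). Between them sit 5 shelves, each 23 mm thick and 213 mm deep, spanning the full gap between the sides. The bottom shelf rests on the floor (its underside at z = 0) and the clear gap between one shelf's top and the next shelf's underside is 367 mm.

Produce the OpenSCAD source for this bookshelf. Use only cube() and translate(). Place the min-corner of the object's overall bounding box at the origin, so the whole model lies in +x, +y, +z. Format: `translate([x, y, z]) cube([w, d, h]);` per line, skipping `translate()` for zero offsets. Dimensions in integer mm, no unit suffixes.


cube([25, 213, 1701]);
translate([520, 0, 0]) cube([25, 213, 1701]);
translate([25, 0, 0]) cube([495, 213, 23]);
translate([25, 0, 390]) cube([495, 213, 23]);
translate([25, 0, 780]) cube([495, 213, 23]);
translate([25, 0, 1170]) cube([495, 213, 23]);
translate([25, 0, 1560]) cube([495, 213, 23]);


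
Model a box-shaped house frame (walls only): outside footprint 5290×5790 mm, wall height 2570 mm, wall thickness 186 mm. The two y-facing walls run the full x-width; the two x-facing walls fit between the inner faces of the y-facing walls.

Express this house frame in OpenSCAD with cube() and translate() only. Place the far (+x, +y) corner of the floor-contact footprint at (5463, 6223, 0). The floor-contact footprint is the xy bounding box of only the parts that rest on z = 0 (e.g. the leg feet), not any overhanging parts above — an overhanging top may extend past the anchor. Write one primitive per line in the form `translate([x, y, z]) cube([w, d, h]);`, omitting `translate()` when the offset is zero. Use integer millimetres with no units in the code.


translate([173, 433, 0]) cube([5290, 186, 2570]);
translate([173, 6037, 0]) cube([5290, 186, 2570]);
translate([173, 619, 0]) cube([186, 5418, 2570]);
translate([5277, 619, 0]) cube([186, 5418, 2570]);


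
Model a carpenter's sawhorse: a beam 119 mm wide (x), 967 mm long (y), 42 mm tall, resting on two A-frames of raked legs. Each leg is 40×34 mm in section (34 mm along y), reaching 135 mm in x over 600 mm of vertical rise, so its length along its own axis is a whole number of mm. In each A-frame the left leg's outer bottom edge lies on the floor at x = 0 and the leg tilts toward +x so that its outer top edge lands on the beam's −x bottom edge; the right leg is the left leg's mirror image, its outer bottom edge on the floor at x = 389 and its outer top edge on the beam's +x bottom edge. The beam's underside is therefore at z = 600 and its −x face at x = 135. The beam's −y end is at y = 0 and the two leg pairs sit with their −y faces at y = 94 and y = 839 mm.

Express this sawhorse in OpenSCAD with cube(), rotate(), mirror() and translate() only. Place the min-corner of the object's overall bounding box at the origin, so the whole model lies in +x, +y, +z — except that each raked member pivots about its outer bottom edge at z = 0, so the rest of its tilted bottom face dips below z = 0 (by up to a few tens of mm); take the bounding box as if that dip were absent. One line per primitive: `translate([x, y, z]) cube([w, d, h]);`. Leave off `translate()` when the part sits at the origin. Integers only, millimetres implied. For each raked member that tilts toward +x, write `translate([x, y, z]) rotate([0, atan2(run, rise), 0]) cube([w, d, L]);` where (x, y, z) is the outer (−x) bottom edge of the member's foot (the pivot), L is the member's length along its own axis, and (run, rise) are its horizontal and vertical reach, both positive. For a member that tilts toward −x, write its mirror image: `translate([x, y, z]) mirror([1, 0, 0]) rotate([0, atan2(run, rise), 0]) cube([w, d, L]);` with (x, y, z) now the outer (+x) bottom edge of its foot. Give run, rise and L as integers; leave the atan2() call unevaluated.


translate([135, 0, 600]) cube([119, 967, 42]);
translate([0, 94, 0]) rotate([0, atan2(135, 600), 0]) cube([40, 34, 615]);
translate([389, 94, 0]) mirror([1, 0, 0]) rotate([0, atan2(135, 600), 0]) cube([40, 34, 615]);
translate([0, 839, 0]) rotate([0, atan2(135, 600), 0]) cube([40, 34, 615]);
translate([389, 839, 0]) mirror([1, 0, 0]) rotate([0, atan2(135, 600), 0]) cube([40, 34, 615]);


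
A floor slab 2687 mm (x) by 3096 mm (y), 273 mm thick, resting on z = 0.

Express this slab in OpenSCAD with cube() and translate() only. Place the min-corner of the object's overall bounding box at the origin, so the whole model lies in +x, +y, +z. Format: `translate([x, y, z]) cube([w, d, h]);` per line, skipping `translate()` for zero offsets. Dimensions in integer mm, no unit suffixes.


cube([2687, 3096, 273]);


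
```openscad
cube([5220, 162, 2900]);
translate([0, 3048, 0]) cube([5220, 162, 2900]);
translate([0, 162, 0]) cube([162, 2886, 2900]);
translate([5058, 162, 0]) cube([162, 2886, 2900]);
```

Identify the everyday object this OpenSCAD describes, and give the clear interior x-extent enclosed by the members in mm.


A house (or room) frame. The interior width is 4896 mm.

Four 2900 mm walls enclosing a rectangle with no floor or roof — a room or house frame. Outside width is 5220 mm and wall thickness is 162 mm, so the interior width is 5220 − 2 × 162 = 4896 mm.


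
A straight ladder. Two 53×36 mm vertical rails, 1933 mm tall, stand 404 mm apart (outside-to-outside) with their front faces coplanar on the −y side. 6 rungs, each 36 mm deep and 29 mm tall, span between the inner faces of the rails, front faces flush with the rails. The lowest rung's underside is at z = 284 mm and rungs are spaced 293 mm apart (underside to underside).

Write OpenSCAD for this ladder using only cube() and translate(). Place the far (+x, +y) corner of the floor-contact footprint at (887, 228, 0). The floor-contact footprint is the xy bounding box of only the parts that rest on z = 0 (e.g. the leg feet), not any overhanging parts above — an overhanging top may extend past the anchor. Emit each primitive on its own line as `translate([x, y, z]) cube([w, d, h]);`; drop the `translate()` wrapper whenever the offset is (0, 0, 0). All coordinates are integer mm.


translate([483, 192, 0]) cube([53, 36, 1933]);
translate([834, 192, 0]) cube([53, 36, 1933]);
translate([536, 192, 284]) cube([298, 36, 29]);
translate([536, 192, 577]) cube([298, 36, 29]);
translate([536, 192, 870]) cube([298, 36, 29]);
translate([536, 192, 1163]) cube([298, 36, 29]);
translate([536, 192, 1456]) cube([298, 36, 29]);
translate([536, 192, 1749]) cube([298, 36, 29]);
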